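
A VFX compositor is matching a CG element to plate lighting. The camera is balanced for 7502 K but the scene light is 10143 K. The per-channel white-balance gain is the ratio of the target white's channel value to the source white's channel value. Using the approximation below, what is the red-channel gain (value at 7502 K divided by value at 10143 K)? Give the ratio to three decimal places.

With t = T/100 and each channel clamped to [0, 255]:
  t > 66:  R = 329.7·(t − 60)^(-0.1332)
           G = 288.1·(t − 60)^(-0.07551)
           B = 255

At 10143 K (t = 101.43):
  R = 329.7·(101.43 − 60)^(-0.1332) = 329.7·41.43^(-0.1332) = 329.7·0.60894 = 200.767.
At 7502 K (t = 75.02):
  R = 329.7·(75.02 − 60)^(-0.1332) = 329.7·15.02^(-0.1332) = 329.7·0.69706 = 229.819.
Gain = 229.819 / 200.767 = 1.1447 → 1.145.

1.145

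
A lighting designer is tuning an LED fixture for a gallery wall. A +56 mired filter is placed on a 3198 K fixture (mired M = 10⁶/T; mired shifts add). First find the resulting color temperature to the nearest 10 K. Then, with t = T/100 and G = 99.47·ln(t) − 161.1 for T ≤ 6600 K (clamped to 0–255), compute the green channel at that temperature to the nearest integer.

167

M_in = 10⁶/3198 = 312.70; M_out = 312.70 + (+56) = 368.70.
T_out = 10⁶/368.70 = 2712.3 K → 2710 K; t = 27.1.
G = 99.47·ln 27.1 − 161.1 = 99.47·3.2995 − 161.1 = 167.105.
Rounded: 167.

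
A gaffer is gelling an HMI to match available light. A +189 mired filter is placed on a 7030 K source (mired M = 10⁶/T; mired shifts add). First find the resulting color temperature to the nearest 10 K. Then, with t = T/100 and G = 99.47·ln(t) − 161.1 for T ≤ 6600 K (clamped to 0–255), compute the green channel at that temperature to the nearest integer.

178

M_in = 10⁶/7030 = 142.25; M_out = 142.25 + (+189) = 331.25.
T_out = 10⁶/331.25 = 3018.9 K → 3020 K; t = 30.2.
G = 99.47·ln 30.2 − 161.1 = 99.47·3.4078 − 161.1 = 177.878.
Rounded: 178.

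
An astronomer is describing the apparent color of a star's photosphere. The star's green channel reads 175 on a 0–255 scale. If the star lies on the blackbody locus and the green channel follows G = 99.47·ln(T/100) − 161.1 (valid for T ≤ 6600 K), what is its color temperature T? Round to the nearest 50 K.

ln t = (175 + 161.1) / 99.47 = 3.3789.
t = e^3.3789 = 29.339.
T = 100·t = 2934 K → 2950 K to the nearest 50 K.

2950 K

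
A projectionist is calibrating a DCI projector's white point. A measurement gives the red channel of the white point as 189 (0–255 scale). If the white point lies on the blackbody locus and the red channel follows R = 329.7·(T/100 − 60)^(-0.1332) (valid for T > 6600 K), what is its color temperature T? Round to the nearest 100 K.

12500 K

(t − 60)^(-0.1332) = 189/329.7 = 0.57325.
t − 60 = 0.57325^(1/-0.1332) = 0.57325^(-7.508) = 65.199, so t = 125.199.
T = 100·t = 12520 K → 12500 K to the nearest 100 K.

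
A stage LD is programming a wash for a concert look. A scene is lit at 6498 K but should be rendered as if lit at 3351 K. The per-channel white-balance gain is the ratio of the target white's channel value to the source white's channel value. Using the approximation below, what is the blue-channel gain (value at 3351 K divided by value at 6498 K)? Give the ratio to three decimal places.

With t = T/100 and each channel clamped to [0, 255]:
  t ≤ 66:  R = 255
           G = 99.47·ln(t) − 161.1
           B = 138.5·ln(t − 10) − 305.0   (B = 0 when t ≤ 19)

0.529

At 6498 K (t = 64.98):
  B = 138.5·ln(64.98 − 10) − 305.0 = 138.5·ln 54.98 − 305.0 = 138.5·4.0070 − 305.0 = 249.965.
At 3351 K (t = 33.51):
  B = 138.5·ln(33.51 − 10) − 305.0 = 138.5·ln 23.51 − 305.0 = 138.5·3.1574 − 305.0 = 132.303.
Gain = 132.303 / 249.965 = 0.5293 → 0.529.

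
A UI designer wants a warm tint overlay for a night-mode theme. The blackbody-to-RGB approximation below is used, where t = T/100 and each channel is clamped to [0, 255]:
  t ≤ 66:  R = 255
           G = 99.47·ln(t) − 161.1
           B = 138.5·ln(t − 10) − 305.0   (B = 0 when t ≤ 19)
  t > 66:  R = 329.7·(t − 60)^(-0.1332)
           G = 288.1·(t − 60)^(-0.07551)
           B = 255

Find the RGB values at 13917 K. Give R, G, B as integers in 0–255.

t = 13917/100 = 139.17; the t > 66 branch applies.
R = 329.7·(139.17 − 60)^(-0.1332) = 329.7·79.17^(-0.1332) = 329.7·0.55861 = 184.175.
G = 288.1·(139.17 − 60)^(-0.07551) = 288.1·79.17^(-0.07551) = 288.1·0.71885 = 207.101.
B = 255 by definition for t > 66.
Rounded: (184, 207, 255).

R=184, G=207, B=255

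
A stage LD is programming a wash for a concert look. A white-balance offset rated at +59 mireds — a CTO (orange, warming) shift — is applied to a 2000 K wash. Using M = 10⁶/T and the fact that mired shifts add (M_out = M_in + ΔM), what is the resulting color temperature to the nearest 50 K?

M_in = 10⁶/2000 = 500.00 mireds.
M_out = 500.00 + (+59) = 559.00 mireds.
T_out = 10⁶/559.00 = 1788.9 K → 1800 K.

1800 K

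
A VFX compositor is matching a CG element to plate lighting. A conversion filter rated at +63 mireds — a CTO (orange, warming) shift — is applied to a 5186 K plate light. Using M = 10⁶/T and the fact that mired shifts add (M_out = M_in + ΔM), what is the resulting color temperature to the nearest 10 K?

3910 K

M_in = 10⁶/5186 = 192.83 mireds.
M_out = 192.83 + (+63) = 255.83 mireds.
T_out = 10⁶/255.83 = 3908.9 K → 3910 K.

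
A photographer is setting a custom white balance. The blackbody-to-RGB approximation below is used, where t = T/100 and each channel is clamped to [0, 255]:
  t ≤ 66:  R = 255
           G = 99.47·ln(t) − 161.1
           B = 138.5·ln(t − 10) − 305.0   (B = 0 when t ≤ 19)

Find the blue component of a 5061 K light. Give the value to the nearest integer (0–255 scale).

208

t = 5061/100 = 50.61; the t ≤ 66 branch applies.
B = 138.5·ln(50.61 − 10) − 305.0 = 138.5·ln 40.61 − 305.0 = 138.5·3.7040 − 305.0 = 208.006.
Rounded: 208.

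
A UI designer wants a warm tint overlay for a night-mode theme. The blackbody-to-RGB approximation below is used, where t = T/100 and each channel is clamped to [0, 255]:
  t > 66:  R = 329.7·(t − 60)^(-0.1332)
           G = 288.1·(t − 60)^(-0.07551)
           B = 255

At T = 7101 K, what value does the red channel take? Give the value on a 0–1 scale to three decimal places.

t = 7101/100 = 71.01; the t > 66 branch applies.
R = 329.7·(71.01 − 60)^(-0.1332) = 329.7·11.01^(-0.1332) = 329.7·0.72650 = 239.526.
On a 0–1 scale: 239.526/255 = 0.9393 → 0.939.

0.939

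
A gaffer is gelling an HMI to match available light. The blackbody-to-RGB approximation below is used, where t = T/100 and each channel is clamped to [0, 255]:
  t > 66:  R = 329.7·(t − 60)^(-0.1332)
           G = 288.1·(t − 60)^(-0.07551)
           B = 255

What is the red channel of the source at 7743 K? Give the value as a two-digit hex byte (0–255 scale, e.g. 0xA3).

t = 7743/100 = 77.43; the t > 66 branch applies.
R = 329.7·(77.43 − 60)^(-0.1332) = 329.7·17.43^(-0.1332) = 329.7·0.68338 = 225.309.
Rounded: 225; in hex, 0xE1.

0xE1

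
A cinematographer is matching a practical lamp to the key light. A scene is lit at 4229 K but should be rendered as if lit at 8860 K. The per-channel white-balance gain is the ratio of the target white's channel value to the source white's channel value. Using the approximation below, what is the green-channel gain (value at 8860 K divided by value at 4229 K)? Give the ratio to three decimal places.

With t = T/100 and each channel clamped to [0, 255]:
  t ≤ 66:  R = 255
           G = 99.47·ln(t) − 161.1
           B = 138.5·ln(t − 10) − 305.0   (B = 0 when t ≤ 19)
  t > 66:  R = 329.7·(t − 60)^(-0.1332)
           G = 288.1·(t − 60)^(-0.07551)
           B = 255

At 4229 K (t = 42.29):
  G = 99.47·ln 42.29 − 161.1 = 99.47·3.7446 − 161.1 = 211.370.
At 8860 K (t = 88.6):
  G = 288.1·(88.6 − 60)^(-0.07551) = 288.1·28.6^(-0.07551) = 288.1·0.77630 = 223.652.
Gain = 223.652 / 211.370 = 1.0581 → 1.058.

1.058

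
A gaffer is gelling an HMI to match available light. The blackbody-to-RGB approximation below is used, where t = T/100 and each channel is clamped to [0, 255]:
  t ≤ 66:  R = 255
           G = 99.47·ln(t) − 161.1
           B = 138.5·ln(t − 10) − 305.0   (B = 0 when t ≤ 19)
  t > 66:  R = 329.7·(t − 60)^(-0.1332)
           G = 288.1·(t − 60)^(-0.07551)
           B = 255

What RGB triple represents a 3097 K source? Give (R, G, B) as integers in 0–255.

t = 3097/100 = 30.97; the t ≤ 66 branch applies.
R = 255 by definition for t ≤ 66.
G = 99.47·ln 30.97 − 161.1 = 99.47·3.4330 − 161.1 = 180.382.
B = 138.5·ln(30.97 − 10) − 305.0 = 138.5·ln 20.97 − 305.0 = 138.5·3.0431 − 305.0 = 116.468.
Rounded: (255, 180, 116).

(255, 180, 116)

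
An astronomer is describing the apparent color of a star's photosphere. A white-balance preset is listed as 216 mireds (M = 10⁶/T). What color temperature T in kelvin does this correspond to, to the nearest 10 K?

4630 K

T = 10⁶ / 216 = 4629.63 K → 4630 K.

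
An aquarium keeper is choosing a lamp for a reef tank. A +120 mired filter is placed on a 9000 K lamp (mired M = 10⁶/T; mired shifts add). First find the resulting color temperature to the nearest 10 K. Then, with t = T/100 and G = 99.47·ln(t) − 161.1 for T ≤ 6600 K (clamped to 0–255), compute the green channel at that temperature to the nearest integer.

M_in = 10⁶/9000 = 111.11; M_out = 111.11 + (+120) = 231.11.
T_out = 10⁶/231.11 = 4326.9 K → 4330 K; t = 43.3.
G = 99.47·ln 43.3 − 161.1 = 99.47·3.7682 − 161.1 = 213.718.
Rounded: 214.

214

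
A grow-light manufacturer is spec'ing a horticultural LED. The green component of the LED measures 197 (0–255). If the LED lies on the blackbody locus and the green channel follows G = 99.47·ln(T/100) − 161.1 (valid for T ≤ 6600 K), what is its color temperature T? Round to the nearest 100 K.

ln t = (197 + 161.1) / 99.47 = 3.6001.
t = e^3.6001 = 36.601.
T = 100·t = 3660 K → 3700 K to the nearest 100 K.

3700 K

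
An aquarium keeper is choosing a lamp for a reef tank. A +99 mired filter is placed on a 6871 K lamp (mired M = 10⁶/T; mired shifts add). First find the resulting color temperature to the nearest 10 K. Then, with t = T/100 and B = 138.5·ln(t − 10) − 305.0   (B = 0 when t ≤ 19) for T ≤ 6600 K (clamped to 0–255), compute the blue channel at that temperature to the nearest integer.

170

M_in = 10⁶/6871 = 145.54; M_out = 145.54 + (+99) = 244.54.
T_out = 10⁶/244.54 = 4089.3 K → 4090 K; t = 40.9.
B = 138.5·ln(40.9 − 10) − 305.0 = 138.5·ln 30.9 − 305.0 = 138.5·3.4308 − 305.0 = 170.160.
Rounded: 170.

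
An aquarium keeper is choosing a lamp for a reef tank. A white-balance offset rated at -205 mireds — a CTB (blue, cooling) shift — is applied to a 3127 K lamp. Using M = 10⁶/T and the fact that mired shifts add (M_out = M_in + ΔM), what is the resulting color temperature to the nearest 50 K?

M_in = 10⁶/3127 = 319.80 mireds.
M_out = 319.80 + (-205) = 114.80 mireds.
T_out = 10⁶/114.80 = 8711.2 K → 8700 K.

8700 K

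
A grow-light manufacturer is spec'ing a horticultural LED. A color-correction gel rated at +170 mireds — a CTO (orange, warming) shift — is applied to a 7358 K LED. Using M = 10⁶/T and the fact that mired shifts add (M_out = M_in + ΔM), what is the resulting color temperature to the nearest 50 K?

M_in = 10⁶/7358 = 135.91 mireds.
M_out = 135.91 + (+170) = 305.91 mireds.
T_out = 10⁶/305.91 = 3269.0 K → 3250 K.

3250 K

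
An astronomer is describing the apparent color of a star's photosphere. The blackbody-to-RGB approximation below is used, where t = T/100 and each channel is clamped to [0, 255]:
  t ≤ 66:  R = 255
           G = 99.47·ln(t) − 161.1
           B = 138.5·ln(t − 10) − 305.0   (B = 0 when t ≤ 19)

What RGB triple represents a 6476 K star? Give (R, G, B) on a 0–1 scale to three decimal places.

(1.000, 0.995, 0.978)

t = 6476/100 = 64.76; the t ≤ 66 branch applies.
R = 255 by definition for t ≤ 66.
G = 99.47·ln 64.76 − 161.1 = 99.47·4.1707 − 161.1 = 253.758.
B = 138.5·ln(64.76 − 10) − 305.0 = 138.5·ln 54.76 − 305.0 = 138.5·4.0030 − 305.0 = 249.410.
Dividing each by 255: (1.0000, 0.9951, 0.9781) → (1.000, 0.995, 0.978).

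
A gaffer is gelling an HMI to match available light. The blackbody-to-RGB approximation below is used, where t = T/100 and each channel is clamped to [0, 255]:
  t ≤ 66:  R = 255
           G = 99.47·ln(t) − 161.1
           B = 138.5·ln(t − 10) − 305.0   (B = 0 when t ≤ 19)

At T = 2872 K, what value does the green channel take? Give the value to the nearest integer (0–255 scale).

173

t = 2872/100 = 28.72; the t ≤ 66 branch applies.
G = 99.47·ln 28.72 − 161.1 = 99.47·3.3576 − 161.1 = 172.880.
Rounded: 173.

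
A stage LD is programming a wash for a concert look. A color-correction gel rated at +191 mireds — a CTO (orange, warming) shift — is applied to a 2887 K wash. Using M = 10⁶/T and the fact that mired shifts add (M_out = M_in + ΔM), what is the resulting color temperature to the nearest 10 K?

1860 K

M_in = 10⁶/2887 = 346.38 mireds.
M_out = 346.38 + (+191) = 537.38 mireds.
T_out = 10⁶/537.38 = 1860.9 K → 1860 K.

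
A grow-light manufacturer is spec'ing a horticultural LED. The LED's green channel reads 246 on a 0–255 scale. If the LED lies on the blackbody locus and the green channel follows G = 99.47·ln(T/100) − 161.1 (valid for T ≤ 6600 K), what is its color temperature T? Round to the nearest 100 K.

ln t = (246 + 161.1) / 99.47 = 4.0927.
t = e^4.0927 = 59.901.
T = 100·t = 5990 K → 6000 K to the nearest 100 K.

6000 K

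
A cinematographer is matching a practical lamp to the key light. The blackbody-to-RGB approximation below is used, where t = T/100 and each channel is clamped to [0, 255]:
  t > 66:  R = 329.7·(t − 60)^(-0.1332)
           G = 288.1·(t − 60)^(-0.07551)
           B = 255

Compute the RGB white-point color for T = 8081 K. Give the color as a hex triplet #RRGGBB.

#DCE5FF

t = 8081/100 = 80.81; the t > 66 branch applies.
R = 329.7·(80.81 − 60)^(-0.1332) = 329.7·20.81^(-0.1332) = 329.7·0.66743 = 220.052.
G = 288.1·(80.81 − 60)^(-0.07551) = 288.1·20.81^(-0.07551) = 288.1·0.79517 = 229.087.
B = 255 by definition for t > 66.
Rounded: (220, 229, 255).
In hex: #DCE5FF.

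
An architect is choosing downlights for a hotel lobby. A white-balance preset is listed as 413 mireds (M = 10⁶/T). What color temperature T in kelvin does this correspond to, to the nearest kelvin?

T = 10⁶ / 413 = 2421.31 K → 2421 K.

2421 K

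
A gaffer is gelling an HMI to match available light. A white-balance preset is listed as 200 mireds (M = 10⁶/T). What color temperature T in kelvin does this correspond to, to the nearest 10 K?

T = 10⁶ / 200 = 5000.00 K → 5000 K.

5000 K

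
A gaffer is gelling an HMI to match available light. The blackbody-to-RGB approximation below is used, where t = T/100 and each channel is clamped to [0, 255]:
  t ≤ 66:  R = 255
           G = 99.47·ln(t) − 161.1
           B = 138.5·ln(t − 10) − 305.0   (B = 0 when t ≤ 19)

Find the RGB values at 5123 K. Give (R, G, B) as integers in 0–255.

t = 5123/100 = 51.23; the t ≤ 66 branch applies.
R = 255 by definition for t ≤ 66.
G = 99.47·ln 51.23 − 161.1 = 99.47·3.9363 − 161.1 = 230.446.
B = 138.5·ln(51.23 − 10) − 305.0 = 138.5·ln 41.23 − 305.0 = 138.5·3.7192 − 305.0 = 210.105.
Rounded: (255, 230, 210).

(255, 230, 210)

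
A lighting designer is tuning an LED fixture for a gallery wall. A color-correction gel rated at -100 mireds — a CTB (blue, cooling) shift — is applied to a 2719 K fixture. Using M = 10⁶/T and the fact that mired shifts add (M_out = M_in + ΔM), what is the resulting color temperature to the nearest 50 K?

M_in = 10⁶/2719 = 367.78 mireds.
M_out = 367.78 + (-100) = 267.78 mireds.
T_out = 10⁶/267.78 = 3734.4 K → 3750 K.

3750 K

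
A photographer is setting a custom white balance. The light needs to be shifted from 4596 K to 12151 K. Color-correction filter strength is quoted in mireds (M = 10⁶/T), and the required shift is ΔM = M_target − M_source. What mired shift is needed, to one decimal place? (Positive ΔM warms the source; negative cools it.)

-135.3 mireds

M_source = 10⁶/4596 = 217.581; M_target = 10⁶/12151 = 82.298.
ΔM = 82.298 − 217.581 = -135.283 → -135.3 mireds, a cooling shift.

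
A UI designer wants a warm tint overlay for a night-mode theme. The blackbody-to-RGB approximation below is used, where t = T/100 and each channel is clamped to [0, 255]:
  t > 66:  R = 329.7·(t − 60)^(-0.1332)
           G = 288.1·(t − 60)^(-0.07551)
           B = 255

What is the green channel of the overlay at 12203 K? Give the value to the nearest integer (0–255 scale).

211

t = 12203/100 = 122.03; the t > 66 branch applies.
G = 288.1·(122.03 − 60)^(-0.07551) = 288.1·62.03^(-0.07551) = 288.1·0.73222 = 210.952.
Rounded: 211.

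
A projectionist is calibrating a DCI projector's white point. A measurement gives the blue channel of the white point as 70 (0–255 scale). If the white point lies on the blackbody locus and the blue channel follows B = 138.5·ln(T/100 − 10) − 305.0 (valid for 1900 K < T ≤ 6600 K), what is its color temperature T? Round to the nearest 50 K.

ln(t − 10) = (70 + 305.0) / 138.5 = 2.7076.
t − 10 = e^2.7076 = 14.993, so t = 24.993.
T = 100·t = 2499 K → 2500 K to the nearest 50 K.

2500 K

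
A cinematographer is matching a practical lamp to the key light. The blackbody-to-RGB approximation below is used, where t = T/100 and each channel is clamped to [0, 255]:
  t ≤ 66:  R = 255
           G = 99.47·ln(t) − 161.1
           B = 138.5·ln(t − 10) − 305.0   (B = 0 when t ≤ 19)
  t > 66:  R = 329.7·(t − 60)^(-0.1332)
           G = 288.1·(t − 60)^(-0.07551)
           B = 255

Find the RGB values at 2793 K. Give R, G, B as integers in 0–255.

R=255, G=170, B=95

t = 2793/100 = 27.93; the t ≤ 66 branch applies.
R = 255 by definition for t ≤ 66.
G = 99.47·ln 27.93 − 161.1 = 99.47·3.3297 − 161.1 = 170.105.
B = 138.5·ln(27.93 − 10) − 305.0 = 138.5·ln 17.93 − 305.0 = 138.5·2.8865 − 305.0 = 94.777.
Rounded: (255, 170, 95).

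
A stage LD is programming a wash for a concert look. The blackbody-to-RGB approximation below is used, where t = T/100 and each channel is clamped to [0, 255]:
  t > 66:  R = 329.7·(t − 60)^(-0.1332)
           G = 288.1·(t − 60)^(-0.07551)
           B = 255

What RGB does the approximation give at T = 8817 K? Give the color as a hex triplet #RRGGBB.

t = 8817/100 = 88.17; the t > 66 branch applies.
R = 329.7·(88.17 − 60)^(-0.1332) = 329.7·28.17^(-0.1332) = 329.7·0.64104 = 211.352.
G = 288.1·(88.17 − 60)^(-0.07551) = 288.1·28.17^(-0.07551) = 288.1·0.77719 = 223.908.
B = 255 by definition for t > 66.
Rounded: (211, 224, 255).
In hex: #D3E0FF.

#D3E0FF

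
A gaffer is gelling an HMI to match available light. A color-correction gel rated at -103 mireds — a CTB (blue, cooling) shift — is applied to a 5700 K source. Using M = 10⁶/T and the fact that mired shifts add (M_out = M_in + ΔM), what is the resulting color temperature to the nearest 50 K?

M_in = 10⁶/5700 = 175.44 mireds.
M_out = 175.44 + (-103) = 72.44 mireds.
T_out = 10⁶/72.44 = 13804.8 K → 13800 K.

13800 K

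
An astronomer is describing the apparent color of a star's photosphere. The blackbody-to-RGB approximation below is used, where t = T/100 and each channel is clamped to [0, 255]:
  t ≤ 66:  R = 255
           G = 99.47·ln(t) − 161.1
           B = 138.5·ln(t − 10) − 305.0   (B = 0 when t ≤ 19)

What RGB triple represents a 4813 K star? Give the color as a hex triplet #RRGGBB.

#FFE0C7

t = 4813/100 = 48.13; the t ≤ 66 branch applies.
R = 255 by definition for t ≤ 66.
G = 99.47·ln 48.13 − 161.1 = 99.47·3.8739 − 161.1 = 224.237.
B = 138.5·ln(48.13 − 10) − 305.0 = 138.5·ln 38.13 − 305.0 = 138.5·3.6410 − 305.0 = 199.279.
Rounded: (255, 224, 199).
In hex: #FFE0C7.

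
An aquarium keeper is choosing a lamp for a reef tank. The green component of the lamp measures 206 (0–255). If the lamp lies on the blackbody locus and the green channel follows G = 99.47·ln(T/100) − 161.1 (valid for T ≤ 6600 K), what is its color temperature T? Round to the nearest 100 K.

4000 K

ln t = (206 + 161.1) / 99.47 = 3.6906.
t = e^3.6906 = 40.067.
T = 100·t = 4007 K → 4000 K to the nearest 100 K.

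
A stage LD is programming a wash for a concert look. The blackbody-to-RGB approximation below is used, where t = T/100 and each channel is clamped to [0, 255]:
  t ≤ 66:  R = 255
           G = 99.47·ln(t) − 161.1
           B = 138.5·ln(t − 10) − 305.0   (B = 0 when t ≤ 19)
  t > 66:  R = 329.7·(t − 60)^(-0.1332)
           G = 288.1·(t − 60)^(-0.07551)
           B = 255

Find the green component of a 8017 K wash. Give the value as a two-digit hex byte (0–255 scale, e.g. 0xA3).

t = 8017/100 = 80.17; the t > 66 branch applies.
G = 288.1·(80.17 − 60)^(-0.07551) = 288.1·20.17^(-0.07551) = 288.1·0.79704 = 229.628.
Rounded: 230; in hex, 0xE6.

0xE6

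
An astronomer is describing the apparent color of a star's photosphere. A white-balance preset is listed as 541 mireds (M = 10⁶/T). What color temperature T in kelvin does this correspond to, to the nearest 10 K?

1850 K

T = 10⁶ / 541 = 1848.43 K → 1850 K.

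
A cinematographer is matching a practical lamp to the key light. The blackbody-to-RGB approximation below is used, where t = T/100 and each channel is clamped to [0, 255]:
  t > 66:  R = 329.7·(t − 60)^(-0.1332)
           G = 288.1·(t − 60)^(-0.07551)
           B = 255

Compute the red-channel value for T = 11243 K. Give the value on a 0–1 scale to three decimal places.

0.763

t = 11243/100 = 112.43; the t > 66 branch applies.
R = 329.7·(112.43 − 60)^(-0.1332) = 329.7·52.43^(-0.1332) = 329.7·0.59014 = 194.568.
On a 0–1 scale: 194.568/255 = 0.7630 → 0.763.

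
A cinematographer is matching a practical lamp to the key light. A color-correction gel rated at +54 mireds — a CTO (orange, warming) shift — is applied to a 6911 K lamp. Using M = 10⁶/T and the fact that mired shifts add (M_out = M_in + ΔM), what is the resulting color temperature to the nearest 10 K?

5030 K

M_in = 10⁶/6911 = 144.70 mireds.
M_out = 144.70 + (+54) = 198.70 mireds.
T_out = 10⁶/198.70 = 5032.8 K → 5030 K.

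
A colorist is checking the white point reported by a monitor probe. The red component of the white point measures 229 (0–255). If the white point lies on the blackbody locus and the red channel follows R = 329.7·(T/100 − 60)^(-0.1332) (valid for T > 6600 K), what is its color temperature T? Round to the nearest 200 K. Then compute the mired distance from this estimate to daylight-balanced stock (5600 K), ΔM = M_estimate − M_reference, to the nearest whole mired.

(t − 60)^(-0.1332) = 229/329.7 = 0.69457.
t − 60 = 0.69457^(1/-0.1332) = 0.69457^(-7.508) = 15.428, so t = 75.428.
T = 100·t = 7543 K → 7600 K to the nearest 200 K.
M_estimate = 10⁶/7600 = 131.58; M_reference = 10⁶/5600 = 178.57.
ΔM = 131.58 − 178.57 = -46.99 → -47 mireds.

-47 mireds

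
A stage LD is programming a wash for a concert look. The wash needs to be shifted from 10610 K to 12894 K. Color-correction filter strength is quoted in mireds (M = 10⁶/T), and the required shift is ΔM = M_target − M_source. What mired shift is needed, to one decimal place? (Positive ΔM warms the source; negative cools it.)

-16.7 mireds

M_source = 10⁶/10610 = 94.251; M_target = 10⁶/12894 = 77.555.
ΔM = 77.555 − 94.251 = -16.695 → -16.7 mireds, a cooling shift.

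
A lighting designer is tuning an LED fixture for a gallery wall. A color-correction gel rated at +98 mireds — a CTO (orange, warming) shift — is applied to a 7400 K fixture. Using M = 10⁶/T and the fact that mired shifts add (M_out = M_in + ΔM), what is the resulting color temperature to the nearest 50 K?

M_in = 10⁶/7400 = 135.14 mireds.
M_out = 135.14 + (+98) = 233.14 mireds.
T_out = 10⁶/233.14 = 4289.4 K → 4300 K.

4300 K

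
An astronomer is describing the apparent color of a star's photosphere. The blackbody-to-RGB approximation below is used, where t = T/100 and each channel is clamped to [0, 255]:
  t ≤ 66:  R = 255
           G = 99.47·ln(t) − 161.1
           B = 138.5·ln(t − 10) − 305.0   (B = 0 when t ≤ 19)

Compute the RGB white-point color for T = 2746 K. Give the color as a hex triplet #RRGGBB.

#FFA85B

t = 2746/100 = 27.46; the t ≤ 66 branch applies.
R = 255 by definition for t ≤ 66.
G = 99.47·ln 27.46 − 161.1 = 99.47·3.3127 − 161.1 = 168.417.
B = 138.5·ln(27.46 − 10) − 305.0 = 138.5·ln 17.46 − 305.0 = 138.5·2.8599 − 305.0 = 91.098.
Rounded: (255, 168, 91).
In hex: #FFA85B.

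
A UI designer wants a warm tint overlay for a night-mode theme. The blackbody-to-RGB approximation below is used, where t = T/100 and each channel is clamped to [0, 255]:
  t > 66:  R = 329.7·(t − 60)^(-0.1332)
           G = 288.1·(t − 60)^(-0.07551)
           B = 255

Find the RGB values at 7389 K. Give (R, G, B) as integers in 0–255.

t = 7389/100 = 73.89; the t > 66 branch applies.
R = 329.7·(73.89 − 60)^(-0.1332) = 329.7·13.89^(-0.1332) = 329.7·0.70436 = 232.226.
G = 288.1·(73.89 − 60)^(-0.07551) = 288.1·13.89^(-0.07551) = 288.1·0.81981 = 236.188.
B = 255 by definition for t > 66.
Rounded: (232, 236, 255).

(232, 236, 255)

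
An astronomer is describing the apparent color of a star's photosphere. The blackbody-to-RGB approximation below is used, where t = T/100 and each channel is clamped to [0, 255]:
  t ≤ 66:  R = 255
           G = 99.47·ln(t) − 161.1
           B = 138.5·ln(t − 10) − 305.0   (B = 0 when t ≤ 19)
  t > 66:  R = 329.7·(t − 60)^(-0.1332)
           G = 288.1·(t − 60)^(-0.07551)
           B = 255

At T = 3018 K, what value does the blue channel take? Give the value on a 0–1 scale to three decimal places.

t = 3018/100 = 30.18; the t ≤ 66 branch applies.
B = 138.5·ln(30.18 − 10) − 305.0 = 138.5·ln 20.18 − 305.0 = 138.5·3.0047 − 305.0 = 111.150.
On a 0–1 scale: 111.150/255 = 0.4359 → 0.436.

0.436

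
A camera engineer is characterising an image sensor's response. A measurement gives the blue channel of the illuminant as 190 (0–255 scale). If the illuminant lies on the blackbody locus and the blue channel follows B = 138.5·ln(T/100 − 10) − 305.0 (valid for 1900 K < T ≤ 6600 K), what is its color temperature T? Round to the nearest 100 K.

ln(t − 10) = (190 + 305.0) / 138.5 = 3.5740.
t − 10 = e^3.5740 = 35.659, so t = 45.659.
T = 100·t = 4566 K → 4600 K to the nearest 100 K.

4600 K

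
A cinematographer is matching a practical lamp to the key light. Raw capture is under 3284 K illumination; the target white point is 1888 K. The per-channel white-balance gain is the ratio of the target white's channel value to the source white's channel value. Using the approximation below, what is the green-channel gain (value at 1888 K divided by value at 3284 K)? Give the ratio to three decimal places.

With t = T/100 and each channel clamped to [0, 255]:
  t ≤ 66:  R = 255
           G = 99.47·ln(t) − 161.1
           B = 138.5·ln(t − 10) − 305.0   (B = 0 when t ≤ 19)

0.704

At 3284 K (t = 32.84):
  G = 99.47·ln 32.84 − 161.1 = 99.47·3.4916 − 161.1 = 186.214.
At 1888 K (t = 18.88):
  G = 99.47·ln 18.88 − 161.1 = 99.47·2.9381 − 161.1 = 131.153.
Gain = 131.153 / 186.214 = 0.7043 → 0.704.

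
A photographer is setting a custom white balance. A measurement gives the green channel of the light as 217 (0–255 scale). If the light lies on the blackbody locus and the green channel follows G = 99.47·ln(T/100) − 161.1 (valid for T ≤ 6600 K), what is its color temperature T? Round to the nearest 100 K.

ln t = (217 + 161.1) / 99.47 = 3.8011.
t = e^3.8011 = 44.752.
T = 100·t = 4475 K → 4500 K to the nearest 100 K.

4500 K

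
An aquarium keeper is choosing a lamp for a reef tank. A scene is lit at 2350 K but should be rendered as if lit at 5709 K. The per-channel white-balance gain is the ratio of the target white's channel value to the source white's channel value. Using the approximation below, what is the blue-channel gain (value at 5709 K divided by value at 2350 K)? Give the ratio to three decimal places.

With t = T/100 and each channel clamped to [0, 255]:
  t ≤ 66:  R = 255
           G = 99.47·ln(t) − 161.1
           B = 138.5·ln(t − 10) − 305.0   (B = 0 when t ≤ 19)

At 2350 K (t = 23.5):
  B = 138.5·ln(23.5 − 10) − 305.0 = 138.5·ln 13.5 − 305.0 = 138.5·2.6027 − 305.0 = 55.473.
At 5709 K (t = 57.09):
  B = 138.5·ln(57.09 − 10) − 305.0 = 138.5·ln 47.09 − 305.0 = 138.5·3.8521 − 305.0 = 228.510.
Gain = 228.510 / 55.473 = 4.1193 → 4.119.

4.119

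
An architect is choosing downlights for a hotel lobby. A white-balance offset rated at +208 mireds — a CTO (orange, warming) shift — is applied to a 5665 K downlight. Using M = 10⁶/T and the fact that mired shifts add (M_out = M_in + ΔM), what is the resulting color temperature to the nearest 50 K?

M_in = 10⁶/5665 = 176.52 mireds.
M_out = 176.52 + (+208) = 384.52 mireds.
T_out = 10⁶/384.52 = 2600.6 K → 2600 K.

2600 K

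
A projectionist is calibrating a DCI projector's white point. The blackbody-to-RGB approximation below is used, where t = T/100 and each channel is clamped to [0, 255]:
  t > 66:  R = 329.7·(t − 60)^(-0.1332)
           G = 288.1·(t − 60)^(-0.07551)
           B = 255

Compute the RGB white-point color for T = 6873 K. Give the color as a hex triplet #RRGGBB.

t = 6873/100 = 68.73; the t > 66 branch applies.
R = 329.7·(68.73 − 60)^(-0.1332) = 329.7·8.73^(-0.1332) = 329.7·0.74930 = 247.045.
G = 288.1·(68.73 − 60)^(-0.07551) = 288.1·8.73^(-0.07551) = 288.1·0.84907 = 244.617.
B = 255 by definition for t > 66.
Rounded: (247, 245, 255).
In hex: #F7F5FF.

#F7F5FF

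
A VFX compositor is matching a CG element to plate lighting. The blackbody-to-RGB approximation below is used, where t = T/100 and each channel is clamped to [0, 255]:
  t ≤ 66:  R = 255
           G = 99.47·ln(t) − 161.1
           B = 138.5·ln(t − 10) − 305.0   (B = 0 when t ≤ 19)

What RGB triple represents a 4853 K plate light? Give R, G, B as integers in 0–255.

R=255, G=225, B=201

t = 4853/100 = 48.53; the t ≤ 66 branch applies.
R = 255 by definition for t ≤ 66.
G = 99.47·ln 48.53 − 161.1 = 99.47·3.8822 − 161.1 = 225.061.
B = 138.5·ln(48.53 − 10) − 305.0 = 138.5·ln 38.53 − 305.0 = 138.5·3.6514 − 305.0 = 200.724.
Rounded: (255, 225, 201).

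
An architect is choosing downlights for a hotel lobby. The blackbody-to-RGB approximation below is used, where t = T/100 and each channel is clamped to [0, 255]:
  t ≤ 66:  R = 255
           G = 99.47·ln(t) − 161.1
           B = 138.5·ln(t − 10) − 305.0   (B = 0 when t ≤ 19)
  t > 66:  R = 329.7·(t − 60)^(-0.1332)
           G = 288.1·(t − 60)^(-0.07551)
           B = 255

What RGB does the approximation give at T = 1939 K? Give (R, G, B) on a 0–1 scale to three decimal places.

(1.000, 0.525, 0.020)

t = 1939/100 = 19.39; the t ≤ 66 branch applies.
R = 255 by definition for t ≤ 66.
G = 99.47·ln 19.39 − 161.1 = 99.47·2.9648 − 161.1 = 133.804.
B = 138.5·ln(19.39 − 10) − 305.0 = 138.5·ln 9.39 − 305.0 = 138.5·2.2396 − 305.0 = 5.191.
Dividing each by 255: (1.0000, 0.5247, 0.0204) → (1.000, 0.525, 0.020).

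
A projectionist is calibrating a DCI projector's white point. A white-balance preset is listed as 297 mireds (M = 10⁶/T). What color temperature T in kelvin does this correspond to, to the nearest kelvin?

3367 K

T = 10⁶ / 297 = 3367.00 K → 3367 K.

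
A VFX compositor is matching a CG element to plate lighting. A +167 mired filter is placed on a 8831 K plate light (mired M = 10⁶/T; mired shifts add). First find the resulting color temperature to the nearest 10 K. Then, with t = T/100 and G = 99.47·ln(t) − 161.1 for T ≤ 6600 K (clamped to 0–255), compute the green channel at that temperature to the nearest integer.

M_in = 10⁶/8831 = 113.24; M_out = 113.24 + (+167) = 280.24.
T_out = 10⁶/280.24 = 3568.4 K → 3570 K; t = 35.7.
G = 99.47·ln 35.7 − 161.1 = 99.47·3.5752 − 161.1 = 194.520.
Rounded: 195.

195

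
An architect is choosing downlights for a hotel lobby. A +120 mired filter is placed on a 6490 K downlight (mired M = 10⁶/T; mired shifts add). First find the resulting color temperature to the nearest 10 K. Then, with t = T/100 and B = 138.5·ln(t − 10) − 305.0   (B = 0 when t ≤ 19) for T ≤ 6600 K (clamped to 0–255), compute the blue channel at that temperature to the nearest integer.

M_in = 10⁶/6490 = 154.08; M_out = 154.08 + (+120) = 274.08.
T_out = 10⁶/274.08 = 3648.5 K → 3650 K; t = 36.5.
B = 138.5·ln(36.5 − 10) − 305.0 = 138.5·ln 26.5 − 305.0 = 138.5·3.2771 − 305.0 = 148.885.
Rounded: 149.

149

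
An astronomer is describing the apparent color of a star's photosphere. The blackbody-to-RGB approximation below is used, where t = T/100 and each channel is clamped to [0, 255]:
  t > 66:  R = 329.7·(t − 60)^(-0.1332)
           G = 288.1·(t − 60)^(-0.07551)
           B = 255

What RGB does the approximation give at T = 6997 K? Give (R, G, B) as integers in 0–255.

(243, 242, 255)

t = 6997/100 = 69.97; the t > 66 branch applies.
R = 329.7·(69.97 − 60)^(-0.1332) = 329.7·9.97^(-0.1332) = 329.7·0.73616 = 242.713.
G = 288.1·(69.97 − 60)^(-0.07551) = 288.1·9.97^(-0.07551) = 288.1·0.84060 = 242.176.
B = 255 by definition for t > 66.
Rounded: (243, 242, 255).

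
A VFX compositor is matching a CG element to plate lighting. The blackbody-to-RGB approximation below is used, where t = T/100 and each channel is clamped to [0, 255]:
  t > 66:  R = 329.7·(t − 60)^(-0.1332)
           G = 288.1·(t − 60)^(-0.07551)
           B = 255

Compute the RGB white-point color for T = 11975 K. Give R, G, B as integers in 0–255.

t = 11975/100 = 119.75; the t > 66 branch applies.
R = 329.7·(119.75 − 60)^(-0.1332) = 329.7·59.75^(-0.1332) = 329.7·0.57995 = 191.210.
G = 288.1·(119.75 − 60)^(-0.07551) = 288.1·59.75^(-0.07551) = 288.1·0.73429 = 211.549.
B = 255 by definition for t > 66.
Rounded: (191, 212, 255).

R=191, G=212, B=255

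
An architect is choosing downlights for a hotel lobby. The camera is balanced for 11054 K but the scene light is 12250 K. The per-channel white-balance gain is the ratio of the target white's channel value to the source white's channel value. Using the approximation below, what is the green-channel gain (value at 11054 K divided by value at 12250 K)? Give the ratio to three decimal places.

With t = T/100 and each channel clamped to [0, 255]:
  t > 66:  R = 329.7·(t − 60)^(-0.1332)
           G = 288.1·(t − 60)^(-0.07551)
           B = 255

1.016

At 12250 K (t = 122.5):
  G = 288.1·(122.5 − 60)^(-0.07551) = 288.1·62.5^(-0.07551) = 288.1·0.73180 = 210.832.
At 11054 K (t = 110.54):
  G = 288.1·(110.54 − 60)^(-0.07551) = 288.1·50.54^(-0.07551) = 288.1·0.74363 = 214.241.
Gain = 214.241 / 210.832 = 1.0162 → 1.016.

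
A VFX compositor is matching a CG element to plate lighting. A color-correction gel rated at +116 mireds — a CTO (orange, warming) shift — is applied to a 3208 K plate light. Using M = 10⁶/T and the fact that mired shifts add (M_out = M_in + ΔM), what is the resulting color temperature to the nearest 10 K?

M_in = 10⁶/3208 = 311.72 mireds.
M_out = 311.72 + (+116) = 427.72 mireds.
T_out = 10⁶/427.72 = 2338.0 K → 2340 K.

2340 K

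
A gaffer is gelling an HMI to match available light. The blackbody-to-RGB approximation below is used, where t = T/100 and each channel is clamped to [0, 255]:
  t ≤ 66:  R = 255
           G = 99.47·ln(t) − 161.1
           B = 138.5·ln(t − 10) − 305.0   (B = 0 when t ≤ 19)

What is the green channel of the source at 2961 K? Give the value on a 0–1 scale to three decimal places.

0.690

t = 2961/100 = 29.61; the t ≤ 66 branch applies.
G = 99.47·ln 29.61 − 161.1 = 99.47·3.3881 − 161.1 = 175.916.
On a 0–1 scale: 175.916/255 = 0.6899 → 0.690.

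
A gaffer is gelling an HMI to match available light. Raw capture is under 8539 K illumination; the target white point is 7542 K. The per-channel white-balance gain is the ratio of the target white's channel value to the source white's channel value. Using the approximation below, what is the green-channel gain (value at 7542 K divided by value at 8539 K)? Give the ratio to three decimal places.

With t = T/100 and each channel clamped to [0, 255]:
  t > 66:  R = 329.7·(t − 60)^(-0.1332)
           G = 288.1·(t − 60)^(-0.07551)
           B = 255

1.038

At 8539 K (t = 85.39):
  G = 288.1·(85.39 − 60)^(-0.07551) = 288.1·25.39^(-0.07551) = 288.1·0.78331 = 225.672.
At 7542 K (t = 75.42):
  G = 288.1·(75.42 − 60)^(-0.07551) = 288.1·15.42^(-0.07551) = 288.1·0.81337 = 234.332.
Gain = 234.332 / 225.672 = 1.0384 → 1.038.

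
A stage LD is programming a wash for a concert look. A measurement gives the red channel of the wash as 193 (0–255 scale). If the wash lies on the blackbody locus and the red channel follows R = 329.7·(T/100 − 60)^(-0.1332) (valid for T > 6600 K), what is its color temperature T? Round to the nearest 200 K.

(t − 60)^(-0.1332) = 193/329.7 = 0.58538.
t − 60 = 0.58538^(1/-0.1332) = 0.58538^(-7.508) = 55.713, so t = 115.713.
T = 100·t = 11571 K → 11600 K to the nearest 200 K.

11600 K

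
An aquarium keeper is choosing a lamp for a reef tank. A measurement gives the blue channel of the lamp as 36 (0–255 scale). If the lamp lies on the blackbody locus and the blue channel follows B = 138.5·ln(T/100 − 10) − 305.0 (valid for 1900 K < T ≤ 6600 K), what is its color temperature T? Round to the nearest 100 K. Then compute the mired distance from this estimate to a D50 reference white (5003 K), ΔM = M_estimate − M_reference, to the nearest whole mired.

+255 mireds

ln(t − 10) = (36 + 305.0) / 138.5 = 2.4621.
t − 10 = e^2.4621 = 11.729, so t = 21.729.
T = 100·t = 2173 K → 2200 K to the nearest 100 K.
M_estimate = 10⁶/2200 = 454.55; M_reference = 10⁶/5003 = 199.88.
ΔM = 454.55 − 199.88 = 254.67 → +255 mireds.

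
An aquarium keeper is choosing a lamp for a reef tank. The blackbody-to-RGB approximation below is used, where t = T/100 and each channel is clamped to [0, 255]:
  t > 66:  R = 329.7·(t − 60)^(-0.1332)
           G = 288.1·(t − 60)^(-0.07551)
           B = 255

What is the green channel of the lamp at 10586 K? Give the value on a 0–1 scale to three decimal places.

t = 10586/100 = 105.86; the t > 66 branch applies.
G = 288.1·(105.86 − 60)^(-0.07551) = 288.1·45.86^(-0.07551) = 288.1·0.74911 = 215.818.
On a 0–1 scale: 215.818/255 = 0.8463 → 0.846.

0.846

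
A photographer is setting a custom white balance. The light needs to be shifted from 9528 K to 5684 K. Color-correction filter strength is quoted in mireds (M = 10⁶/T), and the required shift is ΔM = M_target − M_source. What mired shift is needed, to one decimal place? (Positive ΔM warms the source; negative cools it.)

M_source = 10⁶/9528 = 104.954; M_target = 10⁶/5684 = 175.932.
ΔM = 175.932 − 104.954 = 70.979 → +71.0 mireds, a warming shift.

+71.0 mireds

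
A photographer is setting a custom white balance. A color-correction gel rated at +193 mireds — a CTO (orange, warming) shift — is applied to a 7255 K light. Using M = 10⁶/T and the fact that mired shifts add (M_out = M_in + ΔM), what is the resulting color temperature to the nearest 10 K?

M_in = 10⁶/7255 = 137.84 mireds.
M_out = 137.84 + (+193) = 330.84 mireds.
T_out = 10⁶/330.84 = 3022.6 K → 3020 K.

3020 K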